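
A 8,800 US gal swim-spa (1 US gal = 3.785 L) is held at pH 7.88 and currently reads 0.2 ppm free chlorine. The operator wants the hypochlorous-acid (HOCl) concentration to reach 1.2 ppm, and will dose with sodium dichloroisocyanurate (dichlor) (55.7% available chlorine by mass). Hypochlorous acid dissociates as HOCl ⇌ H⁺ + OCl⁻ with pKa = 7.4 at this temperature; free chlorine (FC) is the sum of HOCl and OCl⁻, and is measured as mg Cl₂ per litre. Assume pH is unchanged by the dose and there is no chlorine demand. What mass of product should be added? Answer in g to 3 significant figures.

Volume: 8,800 US gal × 3.785 L/gal = 33,308 L.
[OCl⁻]/[HOCl] = 10^(pH − pKa) = 10^(7.88 − 7.4) = 3.02; fraction as HOCl = 1/(1 + 3.02) = 0.2488.
Free chlorine required for 1.2 ppm HOCl: 1.2 / 0.2488 = 4.824 ppm.
FC to add: 4.824 − 0.2 = 4.624 mg/L as Cl₂.
Cl₂ equivalent: 4.624 mg/L × 33,308 L = 154 g.
Product at 55.7% available Cl: 154 / 0.557 = 276.5 g.

277 g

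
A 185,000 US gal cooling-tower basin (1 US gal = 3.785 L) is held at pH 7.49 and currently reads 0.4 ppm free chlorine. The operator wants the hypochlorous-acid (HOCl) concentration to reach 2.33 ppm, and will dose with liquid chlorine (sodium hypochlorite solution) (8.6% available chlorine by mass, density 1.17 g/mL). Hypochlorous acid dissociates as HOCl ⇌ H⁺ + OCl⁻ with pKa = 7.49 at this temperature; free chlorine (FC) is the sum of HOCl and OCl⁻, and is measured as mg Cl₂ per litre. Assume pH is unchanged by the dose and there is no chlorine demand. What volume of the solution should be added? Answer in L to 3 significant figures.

29.6 L

Volume: 185,000 US gal × 3.785 L/gal = 700,225 L.
[OCl⁻]/[HOCl] = 10^(pH − pKa) = 10^(7.49 − 7.49) = 1; fraction as HOCl = 1/(1 + 1) = 0.5.
Free chlorine required for 2.33 ppm HOCl: 2.33 / 0.5 = 4.66 ppm.
FC to add: 4.66 − 0.4 = 4.26 mg/L as Cl₂.
Cl₂ equivalent: 4.26 mg/L × 700,225 L = 2983 g.
Product at 8.6% available Cl: 2983 / 0.086 = 34,690 g.
Volume: 34,690 g ÷ 1.17 g/mL = 29,650 mL.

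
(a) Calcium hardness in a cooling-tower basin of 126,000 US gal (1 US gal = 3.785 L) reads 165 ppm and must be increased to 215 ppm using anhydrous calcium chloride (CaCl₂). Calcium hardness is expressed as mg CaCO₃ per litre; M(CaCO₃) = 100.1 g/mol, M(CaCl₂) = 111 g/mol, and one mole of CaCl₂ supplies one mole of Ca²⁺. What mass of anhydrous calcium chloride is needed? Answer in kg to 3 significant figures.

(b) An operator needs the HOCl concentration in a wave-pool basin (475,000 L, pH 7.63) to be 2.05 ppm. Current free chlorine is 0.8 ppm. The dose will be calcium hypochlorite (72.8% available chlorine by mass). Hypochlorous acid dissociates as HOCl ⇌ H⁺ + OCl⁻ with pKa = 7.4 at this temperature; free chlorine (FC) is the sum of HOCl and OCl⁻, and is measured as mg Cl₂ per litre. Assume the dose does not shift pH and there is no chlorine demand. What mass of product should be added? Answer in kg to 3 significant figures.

(a) Volume: 126,000 US gal × 3.785 L/gal = 476,910 L.
(a) Hardness to add: (215 − 165) = 50 mg/L as CaCO₃ × 476,910 L = 23,850 g as CaCO₃.
(a) Moles of Ca²⁺ (1 mol Ca²⁺ ≡ 1 mol CaCO₃): 23,850 / 100.1 g/mol = 238.2 mol.
(a) Mass of CaCl₂: 238.2 × 111 = 26,440 g.

(b) [OCl⁻]/[HOCl] = 10^(pH − pKa) = 10^(7.63 − 7.4) = 1.698; fraction as HOCl = 1/(1 + 1.698) = 0.3706.
(b) Free chlorine required for 2.05 ppm HOCl: 2.05 / 0.3706 = 5.531 ppm.
(b) FC to add: 5.531 − 0.8 = 4.731 mg/L as Cl₂.
(b) Cl₂ equivalent: 4.731 mg/L × 475,000 L = 2247 g.
(b) Product at 72.8% available Cl: 2247 / 0.728 = 3087 g.

(a) 26.4 kg; (b) 3.09 kg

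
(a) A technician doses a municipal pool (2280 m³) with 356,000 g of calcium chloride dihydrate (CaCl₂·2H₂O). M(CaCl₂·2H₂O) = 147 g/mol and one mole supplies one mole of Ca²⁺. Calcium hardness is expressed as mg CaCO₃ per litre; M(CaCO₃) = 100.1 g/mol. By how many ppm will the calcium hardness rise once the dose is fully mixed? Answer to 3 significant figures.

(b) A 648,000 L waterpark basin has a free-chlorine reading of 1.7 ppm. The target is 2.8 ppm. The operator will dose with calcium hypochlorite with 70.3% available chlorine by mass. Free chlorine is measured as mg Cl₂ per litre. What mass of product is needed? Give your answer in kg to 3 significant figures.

(a) 106 ppm; (b) 1.01 kg

(a) Volume: 2280 m³ = 2,280,000 L.
(a) Moles of Ca²⁺: 356,000 g ÷ 147 g/mol = 2422 mol.
(a) As CaCO₃: 2422 mol × 100.1 g/mol = 242,400 g.
(a) Rise: 242,400 g / 2,280,000 L × 1000 = 106.3 mg/L.

(b) Chlorine deficit: 2.8 − 1.7 = 1.1 ppm = 1.1 mg/L as Cl₂.
(b) Cl₂ equivalent needed: 1.1 mg/L × 648,000 L = 712,800 mg = 712.8 g.
(b) Product at 70.3% available chlorine: 712.8 / 0.703 = 1014 g.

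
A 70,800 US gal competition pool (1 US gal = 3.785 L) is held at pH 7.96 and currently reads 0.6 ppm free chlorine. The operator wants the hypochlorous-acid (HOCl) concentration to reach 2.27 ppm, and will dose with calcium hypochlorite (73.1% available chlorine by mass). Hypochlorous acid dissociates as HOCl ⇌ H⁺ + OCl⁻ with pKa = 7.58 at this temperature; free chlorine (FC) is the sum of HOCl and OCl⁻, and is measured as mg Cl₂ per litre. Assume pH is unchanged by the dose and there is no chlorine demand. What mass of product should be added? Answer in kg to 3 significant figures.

Volume: 70,800 US gal × 3.785 L/gal = 267,978 L.
[OCl⁻]/[HOCl] = 10^(pH − pKa) = 10^(7.96 − 7.58) = 2.399; fraction as HOCl = 1/(1 + 2.399) = 0.2942.
Free chlorine required for 2.27 ppm HOCl: 2.27 / 0.2942 = 7.715 ppm.
FC to add: 7.715 − 0.6 = 7.115 mg/L as Cl₂.
Cl₂ equivalent: 7.115 mg/L × 267,978 L = 1907 g.
Product at 73.1% available Cl: 1907 / 0.731 = 2608 g.

2.61 kg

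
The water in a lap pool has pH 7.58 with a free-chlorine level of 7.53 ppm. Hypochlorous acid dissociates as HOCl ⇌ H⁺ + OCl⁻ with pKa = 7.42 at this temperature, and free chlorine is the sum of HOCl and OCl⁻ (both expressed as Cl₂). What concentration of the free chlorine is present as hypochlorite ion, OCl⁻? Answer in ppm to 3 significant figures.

4.45 ppm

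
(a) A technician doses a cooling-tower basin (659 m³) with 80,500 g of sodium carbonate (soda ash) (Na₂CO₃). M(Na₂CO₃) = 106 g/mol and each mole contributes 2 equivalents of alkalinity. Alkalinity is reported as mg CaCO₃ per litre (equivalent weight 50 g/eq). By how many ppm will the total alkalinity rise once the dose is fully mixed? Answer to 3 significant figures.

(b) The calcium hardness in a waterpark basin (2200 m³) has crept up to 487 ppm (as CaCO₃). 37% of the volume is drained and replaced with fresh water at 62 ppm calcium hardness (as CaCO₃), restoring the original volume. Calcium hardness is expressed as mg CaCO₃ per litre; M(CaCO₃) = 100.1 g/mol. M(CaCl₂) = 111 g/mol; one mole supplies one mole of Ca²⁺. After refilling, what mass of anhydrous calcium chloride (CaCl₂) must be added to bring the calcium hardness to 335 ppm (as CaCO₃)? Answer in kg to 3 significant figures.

(a) 115 ppm; (b) 12.8 kg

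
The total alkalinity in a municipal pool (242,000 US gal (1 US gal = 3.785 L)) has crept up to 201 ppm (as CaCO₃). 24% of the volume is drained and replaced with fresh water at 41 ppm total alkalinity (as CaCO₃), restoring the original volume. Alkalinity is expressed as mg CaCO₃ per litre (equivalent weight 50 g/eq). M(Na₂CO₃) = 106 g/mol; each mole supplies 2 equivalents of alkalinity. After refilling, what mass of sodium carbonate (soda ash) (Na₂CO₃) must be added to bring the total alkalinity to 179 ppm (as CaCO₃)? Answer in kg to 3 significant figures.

15.9 kg

Volume: 242,000 US gal × 3.785 L/gal = 915,970 L.
After draining 24% and refilling: 201 × 0.76 + 41 × 0.24 = 162.6 ppm.
Deficit to target: 179 − 162.6 = 16.4 mg/L.
As CaCO₃: 16.4 mg/L × 915,970 L = 15,020 g; ÷ 50 g/eq ÷ 2 = 150.2 mol Na₂CO₃.
Mass: 150.2 × 106 = 15,920 g.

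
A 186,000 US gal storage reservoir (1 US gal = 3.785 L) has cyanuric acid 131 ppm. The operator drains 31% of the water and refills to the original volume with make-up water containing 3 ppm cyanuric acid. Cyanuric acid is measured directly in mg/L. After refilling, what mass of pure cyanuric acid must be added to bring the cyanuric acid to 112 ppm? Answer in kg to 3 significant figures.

Volume: 186,000 US gal × 3.785 L/gal = 704,010 L.
After draining 31% and refilling: 131 × 0.69 + 3 × 0.31 = 91.32 ppm.
Deficit to target: 112 − 91.32 = 20.68 mg/L.
Mass: 20.68 mg/L × 704,010 L = 14,560 g cyanuric acid.

14.6 kg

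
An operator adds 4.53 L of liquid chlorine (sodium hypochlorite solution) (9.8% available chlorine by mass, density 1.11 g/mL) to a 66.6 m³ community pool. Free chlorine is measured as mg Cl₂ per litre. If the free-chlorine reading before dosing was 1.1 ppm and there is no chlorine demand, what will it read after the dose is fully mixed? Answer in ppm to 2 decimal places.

Volume: 66.6 m³ = 66,600 L.
Mass of solution: 4.53 L × 1000 mL/L × 1.11 g/mL = 5028 g.
Available chlorine delivered: 5028 g × 0.098 = 492.8 g as Cl₂.
Concentration rise: 492.8 g / 66,600 L = 7.399 mg/L = 7.40 ppm.
Final FC: 1.1 + 7.40 = 8.50 ppm.

8.50 ppm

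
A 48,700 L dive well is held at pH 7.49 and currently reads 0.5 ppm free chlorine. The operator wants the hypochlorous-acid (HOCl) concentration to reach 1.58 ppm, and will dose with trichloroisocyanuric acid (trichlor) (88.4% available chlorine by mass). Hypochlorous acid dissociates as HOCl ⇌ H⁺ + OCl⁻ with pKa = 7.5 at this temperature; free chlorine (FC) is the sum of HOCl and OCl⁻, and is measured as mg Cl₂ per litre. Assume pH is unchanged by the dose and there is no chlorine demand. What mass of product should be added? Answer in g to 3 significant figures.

145 g

[OCl⁻]/[HOCl] = 10^(pH − pKa) = 10^(7.49 − 7.5) = 0.9772; fraction as HOCl = 1/(1 + 0.9772) = 0.5058.
Free chlorine required for 1.58 ppm HOCl: 1.58 / 0.5058 = 3.124 ppm.
FC to add: 3.124 − 0.5 = 2.624 mg/L as Cl₂.
Cl₂ equivalent: 2.624 mg/L × 48,700 L = 127.8 g.
Product at 88.4% available Cl: 127.8 / 0.884 = 144.6 g.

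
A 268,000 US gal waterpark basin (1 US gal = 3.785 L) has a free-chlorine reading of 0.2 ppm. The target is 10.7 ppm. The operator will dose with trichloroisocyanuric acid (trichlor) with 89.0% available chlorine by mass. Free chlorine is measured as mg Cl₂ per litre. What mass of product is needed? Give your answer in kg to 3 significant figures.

Volume: 268,000 US gal × 3.785 L/gal = 1,014,380 L.
Chlorine deficit: 10.7 − 0.2 = 10.5 ppm = 10.5 mg/L as Cl₂.
Cl₂ equivalent needed: 10.5 mg/L × 1,014,380 L = 10,650,000 mg = 10,650 g.
Product at 89.0% available chlorine: 10,650 / 0.89 = 11,970 g.

12.0 kg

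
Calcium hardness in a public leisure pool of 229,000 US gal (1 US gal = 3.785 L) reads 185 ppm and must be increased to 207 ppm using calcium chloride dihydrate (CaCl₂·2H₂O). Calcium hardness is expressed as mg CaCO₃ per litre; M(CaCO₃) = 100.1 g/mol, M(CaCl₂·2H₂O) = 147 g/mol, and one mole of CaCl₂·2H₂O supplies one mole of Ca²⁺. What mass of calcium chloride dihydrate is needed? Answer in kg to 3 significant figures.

Volume: 229,000 US gal × 3.785 L/gal = 866,765 L.
Hardness to add: (207 − 185) = 22 mg/L as CaCO₃ × 866,765 L = 19,070 g as CaCO₃.
Moles of Ca²⁺ (1 mol Ca²⁺ ≡ 1 mol CaCO₃): 19,070 / 100.1 g/mol = 190.5 mol.
Mass of CaCl₂·2H₂O: 190.5 × 147 = 28,000 g.

28.0 kg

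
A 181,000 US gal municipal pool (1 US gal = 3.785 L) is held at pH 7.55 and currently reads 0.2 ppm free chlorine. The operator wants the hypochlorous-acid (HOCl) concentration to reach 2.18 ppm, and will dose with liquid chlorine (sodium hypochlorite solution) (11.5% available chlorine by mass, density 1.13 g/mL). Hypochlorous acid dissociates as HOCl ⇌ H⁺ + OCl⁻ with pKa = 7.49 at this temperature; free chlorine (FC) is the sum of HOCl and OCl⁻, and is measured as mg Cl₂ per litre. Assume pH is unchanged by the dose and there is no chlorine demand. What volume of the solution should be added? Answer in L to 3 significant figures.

Volume: 181,000 US gal × 3.785 L/gal = 685,085 L.
[OCl⁻]/[HOCl] = 10^(pH − pKa) = 10^(7.55 − 7.49) = 1.148; fraction as HOCl = 1/(1 + 1.148) = 0.4655.
Free chlorine required for 2.18 ppm HOCl: 2.18 / 0.4655 = 4.683 ppm.
FC to add: 4.683 − 0.2 = 4.483 mg/L as Cl₂.
Cl₂ equivalent: 4.483 mg/L × 685,085 L = 3071 g.
Product at 11.5% available Cl: 3071 / 0.115 = 26,710 g.
Volume: 26,710 g ÷ 1.13 g/mL = 23,630 mL.

23.6 L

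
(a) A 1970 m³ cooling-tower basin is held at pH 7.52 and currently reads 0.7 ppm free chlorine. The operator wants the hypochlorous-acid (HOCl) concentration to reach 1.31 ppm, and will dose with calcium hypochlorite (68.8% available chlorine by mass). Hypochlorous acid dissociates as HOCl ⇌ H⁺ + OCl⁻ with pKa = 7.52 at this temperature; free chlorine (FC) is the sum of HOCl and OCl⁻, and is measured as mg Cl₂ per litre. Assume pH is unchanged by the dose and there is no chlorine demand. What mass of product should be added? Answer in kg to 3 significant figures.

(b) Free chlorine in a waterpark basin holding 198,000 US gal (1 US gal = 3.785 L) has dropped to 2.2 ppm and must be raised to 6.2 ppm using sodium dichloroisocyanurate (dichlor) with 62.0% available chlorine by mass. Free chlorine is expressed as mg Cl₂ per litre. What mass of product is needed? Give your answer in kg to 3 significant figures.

(a) 5.50 kg; (b) 4.84 kg

(a) Volume: 1970 m³ = 1,970,000 L.
(a) [OCl⁻]/[HOCl] = 10^(pH − pKa) = 10^(7.52 − 7.52) = 1; fraction as HOCl = 1/(1 + 1) = 0.5.
(a) Free chlorine required for 1.31 ppm HOCl: 1.31 / 0.5 = 2.62 ppm.
(a) FC to add: 2.62 − 0.7 = 1.92 mg/L as Cl₂.
(a) Cl₂ equivalent: 1.92 mg/L × 1,970,000 L = 3782 g.
(a) Product at 68.8% available Cl: 3782 / 0.688 = 5498 g.

(b) Volume: 198,000 US gal × 3.785 L/gal = 749,430 L.
(b) Chlorine deficit: 6.2 − 2.2 = 4 ppm = 4 mg/L as Cl₂.
(b) Cl₂ equivalent needed: 4 mg/L × 749,430 L = 2,998,000 mg = 2998 g.
(b) Product at 62.0% available chlorine: 2998 / 0.62 = 4835 g.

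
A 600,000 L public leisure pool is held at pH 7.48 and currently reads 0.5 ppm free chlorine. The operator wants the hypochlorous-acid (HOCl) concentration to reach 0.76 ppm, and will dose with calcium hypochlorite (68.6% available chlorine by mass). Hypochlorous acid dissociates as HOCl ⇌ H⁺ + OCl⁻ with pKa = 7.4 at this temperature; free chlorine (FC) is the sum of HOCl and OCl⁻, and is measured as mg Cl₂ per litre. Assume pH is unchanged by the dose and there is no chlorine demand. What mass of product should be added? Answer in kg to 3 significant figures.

[OCl⁻]/[HOCl] = 10^(pH − pKa) = 10^(7.48 − 7.4) = 1.202; fraction as HOCl = 1/(1 + 1.202) = 0.4541.
Free chlorine required for 0.76 ppm HOCl: 0.76 / 0.4541 = 1.674 ppm.
FC to add: 1.674 − 0.5 = 1.174 mg/L as Cl₂.
Cl₂ equivalent: 1.174 mg/L × 600,000 L = 704.2 g.
Product at 68.6% available Cl: 704.2 / 0.686 = 1027 g.

1.03 kg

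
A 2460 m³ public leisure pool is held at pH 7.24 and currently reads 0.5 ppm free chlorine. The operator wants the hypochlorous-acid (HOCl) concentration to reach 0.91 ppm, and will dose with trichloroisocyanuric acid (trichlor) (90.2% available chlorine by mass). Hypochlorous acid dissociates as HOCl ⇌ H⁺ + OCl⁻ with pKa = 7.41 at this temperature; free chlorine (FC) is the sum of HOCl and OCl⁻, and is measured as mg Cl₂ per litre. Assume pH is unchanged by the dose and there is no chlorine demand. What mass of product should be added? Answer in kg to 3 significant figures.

Volume: 2460 m³ = 2,460,000 L.
[OCl⁻]/[HOCl] = 10^(pH − pKa) = 10^(7.24 − 7.41) = 0.6761; fraction as HOCl = 1/(1 + 0.6761) = 0.5966.
Free chlorine required for 0.91 ppm HOCl: 0.91 / 0.5966 = 1.525 ppm.
FC to add: 1.525 − 0.5 = 1.025 mg/L as Cl₂.
Cl₂ equivalent: 1.025 mg/L × 2,460,000 L = 2522 g.
Product at 90.2% available Cl: 2522 / 0.902 = 2796 g.

2.80 kg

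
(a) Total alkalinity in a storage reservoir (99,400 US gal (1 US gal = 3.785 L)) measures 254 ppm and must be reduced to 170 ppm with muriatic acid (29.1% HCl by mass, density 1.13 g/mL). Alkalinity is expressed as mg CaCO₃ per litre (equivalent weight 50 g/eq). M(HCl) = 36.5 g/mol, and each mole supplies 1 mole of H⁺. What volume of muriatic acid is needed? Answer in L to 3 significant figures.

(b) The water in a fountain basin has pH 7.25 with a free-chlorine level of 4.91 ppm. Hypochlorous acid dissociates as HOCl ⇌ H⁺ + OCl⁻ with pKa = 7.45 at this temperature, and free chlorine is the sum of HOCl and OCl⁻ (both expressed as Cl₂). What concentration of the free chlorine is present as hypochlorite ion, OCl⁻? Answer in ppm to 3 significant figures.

(a) 70.2 L; (b) 1.90 ppm

(a) Volume: 99,400 US gal × 3.785 L/gal = 376,229 L.
(a) Alkalinity to neutralize: (254 − 170) = 84 mg/L as CaCO₃ × 376,229 L = 31,600 g as CaCO₃.
(a) Equivalents of H⁺ required: 31,600 ÷ 50 g/eq = 632.1 eq = 632.1 mol HCl.
(a) Mass of HCl: 632.1 × 36.5 = 23,070 g.
(a) Mass of 29.1% solution: 23,070 / 0.291 = 79,280 g.
(a) Volume: 79,280 g ÷ 1.13 g/mL = 70,160 mL.

(b) [OCl⁻]/[HOCl] = 10^(pH − pKa) = 10^(7.25 − 7.45) = 10^-0.20 = 0.631.
(b) Fraction as HOCl = 1 / (1 + 0.631) = 0.6131.
(b) OCl⁻ = (1 − 0.6131) × 4.91 ppm = 1.899 ppm.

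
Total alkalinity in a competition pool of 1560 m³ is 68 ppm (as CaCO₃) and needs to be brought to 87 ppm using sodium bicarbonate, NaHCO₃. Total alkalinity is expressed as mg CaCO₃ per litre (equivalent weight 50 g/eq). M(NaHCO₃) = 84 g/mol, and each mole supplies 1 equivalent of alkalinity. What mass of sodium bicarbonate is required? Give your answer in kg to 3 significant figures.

49.8 kg

Volume: 1560 m³ = 1,560,000 L.
Alkalinity to add: (87 − 68) = 19 mg/L as CaCO₃ × 1,560,000 L = 29,640 g as CaCO₃.
Equivalents: 29,640 g ÷ 50 g/eq = 592.8 eq.
NaHCO₃ supplies 1 eq per mole → 592.8 mol.
Mass: 592.8 mol × 84 g/mol = 49,800 g.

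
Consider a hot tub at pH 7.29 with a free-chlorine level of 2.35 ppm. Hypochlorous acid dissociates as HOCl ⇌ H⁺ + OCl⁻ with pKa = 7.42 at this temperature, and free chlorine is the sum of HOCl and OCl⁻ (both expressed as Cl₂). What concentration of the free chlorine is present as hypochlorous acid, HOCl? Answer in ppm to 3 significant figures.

[OCl⁻]/[HOCl] = 10^(pH − pKa) = 10^(7.29 − 7.42) = 10^-0.13 = 0.7413.
Fraction as HOCl = 1 / (1 + 0.7413) = 0.5743.
HOCl = 0.5743 × 2.35 ppm = 1.35 ppm.

1.35 ppm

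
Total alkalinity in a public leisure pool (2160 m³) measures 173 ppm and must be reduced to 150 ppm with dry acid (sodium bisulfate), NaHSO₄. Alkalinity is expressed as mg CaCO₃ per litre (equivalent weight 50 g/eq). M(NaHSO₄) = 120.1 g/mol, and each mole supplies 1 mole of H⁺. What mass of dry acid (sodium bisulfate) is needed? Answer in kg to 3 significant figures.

119 kg

Volume: 2160 m³ = 2,160,000 L.
Alkalinity to neutralize: (173 − 150) = 23 mg/L as CaCO₃ × 2,160,000 L = 49,680 g as CaCO₃.
Equivalents of H⁺ required: 49,680 ÷ 50 g/eq = 993.6 eq = 993.6 mol NaHSO₄.
Mass of NaHSO₄: 993.6 × 120.1 = 119,300 g.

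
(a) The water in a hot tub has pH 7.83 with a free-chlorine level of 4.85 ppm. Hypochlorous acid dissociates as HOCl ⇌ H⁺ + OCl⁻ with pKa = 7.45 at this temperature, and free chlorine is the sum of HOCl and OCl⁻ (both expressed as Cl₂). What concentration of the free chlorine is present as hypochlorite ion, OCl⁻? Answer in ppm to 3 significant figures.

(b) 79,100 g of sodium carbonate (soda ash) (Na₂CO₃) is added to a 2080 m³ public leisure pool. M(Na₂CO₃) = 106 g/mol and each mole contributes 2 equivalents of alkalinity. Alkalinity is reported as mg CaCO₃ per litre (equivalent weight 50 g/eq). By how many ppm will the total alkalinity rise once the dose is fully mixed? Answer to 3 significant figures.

(a) [OCl⁻]/[HOCl] = 10^(pH − pKa) = 10^(7.83 − 7.45) = 10^0.38 = 2.399.
(a) Fraction as HOCl = 1 / (1 + 2.399) = 0.2942.
(a) OCl⁻ = (1 − 0.2942) × 4.85 ppm = 3.423 ppm.

(b) Volume: 2080 m³ = 2,080,000 L.
(b) Moles of Na₂CO₃: 79,100 g ÷ 106 g/mol = 746.2 mol → 1492 eq of alkalinity.
(b) As CaCO₃: 1492 eq × 50 g/eq = 74,620 g.
(b) Rise: 74,620 g / 2,080,000 L × 1000 = 35.88 mg/L.

(a) 3.42 ppm; (b) 35.9 ppm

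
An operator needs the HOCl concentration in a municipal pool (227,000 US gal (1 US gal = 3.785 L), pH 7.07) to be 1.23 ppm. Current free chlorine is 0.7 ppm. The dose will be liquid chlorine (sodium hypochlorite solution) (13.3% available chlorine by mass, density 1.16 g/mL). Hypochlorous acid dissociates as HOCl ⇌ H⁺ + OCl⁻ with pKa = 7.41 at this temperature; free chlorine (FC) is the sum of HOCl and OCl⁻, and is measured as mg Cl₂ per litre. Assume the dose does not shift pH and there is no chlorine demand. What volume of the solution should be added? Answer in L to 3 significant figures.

Volume: 227,000 US gal × 3.785 L/gal = 859,195 L.
[OCl⁻]/[HOCl] = 10^(pH − pKa) = 10^(7.07 − 7.41) = 0.4571; fraction as HOCl = 1/(1 + 0.4571) = 0.6863.
Free chlorine required for 1.23 ppm HOCl: 1.23 / 0.6863 = 1.792 ppm.
FC to add: 1.792 − 0.7 = 1.092 mg/L as Cl₂.
Cl₂ equivalent: 1.092 mg/L × 859,195 L = 938.4 g.
Product at 13.3% available Cl: 938.4 / 0.133 = 7056 g.
Volume: 7056 g ÷ 1.16 g/mL = 6083 mL.

6.08 L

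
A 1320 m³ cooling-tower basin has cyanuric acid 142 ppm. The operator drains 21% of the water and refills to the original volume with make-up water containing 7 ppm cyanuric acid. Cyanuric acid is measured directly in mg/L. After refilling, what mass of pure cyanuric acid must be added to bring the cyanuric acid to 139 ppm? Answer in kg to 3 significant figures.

Volume: 1320 m³ = 1,320,000 L.
After draining 21% and refilling: 142 × 0.79 + 7 × 0.21 = 113.65 ppm.
Deficit to target: 139 − 113.65 = 25.35 mg/L.
Mass: 25.35 mg/L × 1,320,000 L = 33,460 g cyanuric acid.

33.5 kg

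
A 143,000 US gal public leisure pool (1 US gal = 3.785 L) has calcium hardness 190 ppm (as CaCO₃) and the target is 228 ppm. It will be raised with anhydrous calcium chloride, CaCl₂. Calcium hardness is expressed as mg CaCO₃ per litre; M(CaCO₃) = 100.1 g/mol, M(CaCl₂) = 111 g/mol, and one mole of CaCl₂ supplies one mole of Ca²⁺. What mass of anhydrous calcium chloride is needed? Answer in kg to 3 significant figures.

22.8 kg

Volume: 143,000 US gal × 3.785 L/gal = 541,255 L.
Hardness to add: (228 − 190) = 38 mg/L as CaCO₃ × 541,255 L = 20,570 g as CaCO₃.
Moles of Ca²⁺ (1 mol Ca²⁺ ≡ 1 mol CaCO₃): 20,570 / 100.1 g/mol = 205.5 mol.
Mass of CaCl₂: 205.5 × 111 = 22,810 g.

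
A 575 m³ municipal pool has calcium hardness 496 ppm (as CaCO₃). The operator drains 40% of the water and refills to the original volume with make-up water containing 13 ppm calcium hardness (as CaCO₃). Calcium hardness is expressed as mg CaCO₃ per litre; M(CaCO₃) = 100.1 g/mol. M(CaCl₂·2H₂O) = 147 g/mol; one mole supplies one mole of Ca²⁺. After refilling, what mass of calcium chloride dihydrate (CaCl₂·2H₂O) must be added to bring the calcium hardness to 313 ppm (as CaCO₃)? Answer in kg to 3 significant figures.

8.61 kg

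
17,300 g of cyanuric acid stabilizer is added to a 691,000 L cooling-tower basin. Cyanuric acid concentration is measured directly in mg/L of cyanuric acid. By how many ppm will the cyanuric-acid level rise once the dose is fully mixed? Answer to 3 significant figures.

25.0 ppm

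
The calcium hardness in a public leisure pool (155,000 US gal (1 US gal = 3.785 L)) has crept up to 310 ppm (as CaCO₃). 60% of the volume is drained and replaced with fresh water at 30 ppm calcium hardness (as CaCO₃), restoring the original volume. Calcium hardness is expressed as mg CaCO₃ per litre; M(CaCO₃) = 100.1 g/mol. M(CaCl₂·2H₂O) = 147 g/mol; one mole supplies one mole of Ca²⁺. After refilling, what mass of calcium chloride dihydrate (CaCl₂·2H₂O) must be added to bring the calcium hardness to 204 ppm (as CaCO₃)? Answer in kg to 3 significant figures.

53.4 kg

Volume: 155,000 US gal × 3.785 L/gal = 586,675 L.
After draining 60% and refilling: 310 × 0.40 + 30 × 0.60 = 142 ppm.
Deficit to target: 204 − 142 = 62 mg/L.
As CaCO₃: 62 mg/L × 586,675 L = 36,370 g; ÷ 100.1 = 363.4 mol Ca²⁺.
Mass: 363.4 × 147 = 53,420 g.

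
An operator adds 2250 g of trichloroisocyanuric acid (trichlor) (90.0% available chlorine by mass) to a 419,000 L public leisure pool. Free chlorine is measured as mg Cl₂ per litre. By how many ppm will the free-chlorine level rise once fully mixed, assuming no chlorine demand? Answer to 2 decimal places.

4.83 ppm

Available chlorine delivered: 2250 g × 0.9 = 2025 g as Cl₂.
Concentration rise: 2025 g / 419,000 L = 4.833 mg/L = 4.83 ppm.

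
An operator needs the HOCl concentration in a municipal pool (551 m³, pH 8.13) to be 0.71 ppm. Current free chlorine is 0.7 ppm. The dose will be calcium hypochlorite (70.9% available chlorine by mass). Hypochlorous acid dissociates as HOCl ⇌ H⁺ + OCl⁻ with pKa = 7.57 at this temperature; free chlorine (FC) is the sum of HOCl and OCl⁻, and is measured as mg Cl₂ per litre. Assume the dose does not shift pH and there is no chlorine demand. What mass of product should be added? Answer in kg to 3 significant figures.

Volume: 551 m³ = 551,000 L.
[OCl⁻]/[HOCl] = 10^(pH − pKa) = 10^(8.13 − 7.57) = 3.631; fraction as HOCl = 1/(1 + 3.631) = 0.2159.
Free chlorine required for 0.71 ppm HOCl: 0.71 / 0.2159 = 3.288 ppm.
FC to add: 3.288 − 0.7 = 2.588 mg/L as Cl₂.
Cl₂ equivalent: 2.588 mg/L × 551,000 L = 1426 g.
Product at 70.9% available Cl: 1426 / 0.709 = 2011 g.

2.01 kg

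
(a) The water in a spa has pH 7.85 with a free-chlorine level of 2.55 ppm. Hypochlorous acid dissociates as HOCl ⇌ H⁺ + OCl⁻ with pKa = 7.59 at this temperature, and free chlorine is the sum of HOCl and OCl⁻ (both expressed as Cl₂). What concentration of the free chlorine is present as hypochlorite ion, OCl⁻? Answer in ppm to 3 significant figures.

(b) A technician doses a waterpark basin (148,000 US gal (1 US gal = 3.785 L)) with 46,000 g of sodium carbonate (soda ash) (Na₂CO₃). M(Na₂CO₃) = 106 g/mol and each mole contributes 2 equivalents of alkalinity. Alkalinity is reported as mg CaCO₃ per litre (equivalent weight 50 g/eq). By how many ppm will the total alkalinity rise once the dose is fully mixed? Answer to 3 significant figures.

(a) 1.65 ppm; (b) 77.5 ppm

(a) [OCl⁻]/[HOCl] = 10^(pH − pKa) = 10^(7.85 − 7.59) = 10^0.26 = 1.82.
(a) Fraction as HOCl = 1 / (1 + 1.82) = 0.3546.
(a) OCl⁻ = (1 − 0.3546) × 2.55 ppm = 1.646 ppm.

(b) Volume: 148,000 US gal × 3.785 L/gal = 560,180 L.
(b) Moles of Na₂CO₃: 46,000 g ÷ 106 g/mol = 434 mol → 867.9 eq of alkalinity.
(b) As CaCO₃: 867.9 eq × 50 g/eq = 43,400 g.
(b) Rise: 43,400 g / 560,180 L × 1000 = 77.47 mg/L.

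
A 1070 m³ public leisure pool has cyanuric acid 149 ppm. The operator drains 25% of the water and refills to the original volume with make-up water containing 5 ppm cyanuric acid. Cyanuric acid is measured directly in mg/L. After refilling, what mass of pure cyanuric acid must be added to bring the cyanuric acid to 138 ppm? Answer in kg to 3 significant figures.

Volume: 1070 m³ = 1,070,000 L.
After draining 25% and refilling: 149 × 0.75 + 5 × 0.25 = 113 ppm.
Deficit to target: 138 − 113 = 25 mg/L.
Mass: 25 mg/L × 1,070,000 L = 26,750 g cyanuric acid.

26.8 kg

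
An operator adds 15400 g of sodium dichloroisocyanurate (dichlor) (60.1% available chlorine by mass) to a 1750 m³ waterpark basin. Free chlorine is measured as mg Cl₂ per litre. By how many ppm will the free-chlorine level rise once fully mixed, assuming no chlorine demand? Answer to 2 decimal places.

Volume: 1750 m³ = 1,750,000 L.
Available chlorine delivered: 15,400 g × 0.601 = 9255 g as Cl₂.
Concentration rise: 9255 g / 1,750,000 L = 5.289 mg/L = 5.29 ppm.

5.29 ppm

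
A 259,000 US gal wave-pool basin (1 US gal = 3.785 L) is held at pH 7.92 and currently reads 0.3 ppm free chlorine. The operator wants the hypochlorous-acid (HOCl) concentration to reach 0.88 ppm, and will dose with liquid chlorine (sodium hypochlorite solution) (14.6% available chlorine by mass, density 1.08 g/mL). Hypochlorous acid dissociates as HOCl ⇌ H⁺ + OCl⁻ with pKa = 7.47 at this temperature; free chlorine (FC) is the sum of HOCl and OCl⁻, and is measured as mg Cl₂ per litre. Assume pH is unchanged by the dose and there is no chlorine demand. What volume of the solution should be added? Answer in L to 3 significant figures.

19.0 L

Volume: 259,000 US gal × 3.785 L/gal = 980,315 L.
[OCl⁻]/[HOCl] = 10^(pH − pKa) = 10^(7.92 − 7.47) = 2.818; fraction as HOCl = 1/(1 + 2.818) = 0.2619.
Free chlorine required for 0.88 ppm HOCl: 0.88 / 0.2619 = 3.36 ppm.
FC to add: 3.36 − 0.3 = 3.06 mg/L as Cl₂.
Cl₂ equivalent: 3.06 mg/L × 980,315 L = 3000 g.
Product at 14.6% available Cl: 3000 / 0.146 = 20,550 g.
Volume: 20,550 g ÷ 1.08 g/mL = 19,030 mL.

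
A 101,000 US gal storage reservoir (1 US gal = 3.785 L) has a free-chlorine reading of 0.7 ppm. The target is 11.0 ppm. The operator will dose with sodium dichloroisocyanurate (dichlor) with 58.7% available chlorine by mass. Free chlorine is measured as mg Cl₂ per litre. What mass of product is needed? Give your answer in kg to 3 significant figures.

6.71 kg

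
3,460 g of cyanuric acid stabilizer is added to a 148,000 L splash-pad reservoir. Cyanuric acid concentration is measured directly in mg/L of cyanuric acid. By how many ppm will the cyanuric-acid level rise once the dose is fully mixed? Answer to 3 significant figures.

23.4 ppm

Rise: 3,460 g / 148,000 L × 1000 = 23.38 mg/L.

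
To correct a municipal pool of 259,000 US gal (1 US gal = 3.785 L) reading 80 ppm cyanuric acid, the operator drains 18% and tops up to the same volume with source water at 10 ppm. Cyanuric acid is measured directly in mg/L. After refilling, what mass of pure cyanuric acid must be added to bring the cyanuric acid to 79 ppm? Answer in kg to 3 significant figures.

Volume: 259,000 US gal × 3.785 L/gal = 980,315 L.
After draining 18% and refilling: 80 × 0.82 + 10 × 0.18 = 67.4 ppm.
Deficit to target: 79 − 67.4 = 11.6 mg/L.
Mass: 11.6 mg/L × 980,315 L = 11,370 g cyanuric acid.

11.4 kg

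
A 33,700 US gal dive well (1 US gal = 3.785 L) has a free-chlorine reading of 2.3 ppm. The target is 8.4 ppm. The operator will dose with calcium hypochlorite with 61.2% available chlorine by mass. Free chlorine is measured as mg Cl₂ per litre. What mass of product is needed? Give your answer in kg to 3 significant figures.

Volume: 33,700 US gal × 3.785 L/gal = 127,554 L.
Chlorine deficit: 8.4 − 2.3 = 6.1 ppm = 6.1 mg/L as Cl₂.
Cl₂ equivalent needed: 6.1 mg/L × 127,554 L = 778,100 mg = 778.1 g.
Product at 61.2% available chlorine: 778.1 / 0.612 = 1271 g.

1.27 kg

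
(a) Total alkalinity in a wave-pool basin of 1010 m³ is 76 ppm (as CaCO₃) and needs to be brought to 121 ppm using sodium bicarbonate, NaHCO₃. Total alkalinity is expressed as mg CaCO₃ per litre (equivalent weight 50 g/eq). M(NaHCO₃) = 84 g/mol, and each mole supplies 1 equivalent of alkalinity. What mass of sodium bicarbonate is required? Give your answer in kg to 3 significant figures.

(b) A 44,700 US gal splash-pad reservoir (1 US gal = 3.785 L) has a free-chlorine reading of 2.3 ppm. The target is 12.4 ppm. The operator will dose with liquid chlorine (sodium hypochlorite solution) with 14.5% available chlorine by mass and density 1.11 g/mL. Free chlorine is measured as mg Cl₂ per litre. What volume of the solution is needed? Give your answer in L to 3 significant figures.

(a) Volume: 1010 m³ = 1,010,000 L.
(a) Alkalinity to add: (121 − 76) = 45 mg/L as CaCO₃ × 1,010,000 L = 45,450 g as CaCO₃.
(a) Equivalents: 45,450 g ÷ 50 g/eq = 909 eq.
(a) NaHCO₃ supplies 1 eq per mole → 909 mol.
(a) Mass: 909 mol × 84 g/mol = 76,360 g.

(b) Volume: 44,700 US gal × 3.785 L/gal = 169,190 L.
(b) Chlorine deficit: 12.4 − 2.3 = 10.1 ppm = 10.1 mg/L as Cl₂.
(b) Cl₂ equivalent needed: 10.1 mg/L × 169,190 L = 1,709,000 mg = 1709 g.
(b) Product at 14.5% available chlorine: 1709 / 0.145 = 11,780 g.
(b) Volume at density 1.11 g/mL: 11,780 g ÷ 1.11 g/mL = 10,620 mL.

(a) 76.4 kg; (b) 10.6 L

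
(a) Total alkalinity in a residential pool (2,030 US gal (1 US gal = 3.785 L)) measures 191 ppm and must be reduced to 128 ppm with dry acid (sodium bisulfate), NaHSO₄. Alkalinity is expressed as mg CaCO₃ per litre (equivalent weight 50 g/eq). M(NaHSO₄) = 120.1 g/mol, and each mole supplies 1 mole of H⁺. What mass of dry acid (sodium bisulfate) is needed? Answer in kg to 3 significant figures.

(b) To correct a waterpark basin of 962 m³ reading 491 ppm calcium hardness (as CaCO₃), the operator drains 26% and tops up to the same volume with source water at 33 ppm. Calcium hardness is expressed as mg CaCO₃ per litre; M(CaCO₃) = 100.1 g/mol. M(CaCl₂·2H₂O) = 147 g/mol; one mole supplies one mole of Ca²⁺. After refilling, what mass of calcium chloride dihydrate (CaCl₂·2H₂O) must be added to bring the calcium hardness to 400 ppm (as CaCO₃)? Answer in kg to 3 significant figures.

(a) Volume: 2,030 US gal × 3.785 L/gal = 7,684 L.
(a) Alkalinity to neutralize: (191 − 128) = 63 mg/L as CaCO₃ × 7,684 L = 484.1 g as CaCO₃.
(a) Equivalents of H⁺ required: 484.1 ÷ 50 g/eq = 9.681 eq = 9.681 mol NaHSO₄.
(a) Mass of NaHSO₄: 9.681 × 120.1 = 1163 g.

(b) Volume: 962 m³ = 962,000 L.
(b) After draining 26% and refilling: 491 × 0.74 + 33 × 0.26 = 371.92 ppm.
(b) Deficit to target: 400 − 371.92 = 28.08 mg/L.
(b) As CaCO₃: 28.08 mg/L × 962,000 L = 27,010 g; ÷ 100.1 = 269.9 mol Ca²⁺.
(b) Mass: 269.9 × 147 = 39,670 g.

(a) 1.16 kg; (b) 39.7 kg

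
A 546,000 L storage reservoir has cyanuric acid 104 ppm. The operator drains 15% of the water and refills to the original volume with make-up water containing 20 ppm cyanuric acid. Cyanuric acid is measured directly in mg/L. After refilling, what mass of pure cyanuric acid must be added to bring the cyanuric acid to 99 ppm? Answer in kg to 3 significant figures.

4.15 kg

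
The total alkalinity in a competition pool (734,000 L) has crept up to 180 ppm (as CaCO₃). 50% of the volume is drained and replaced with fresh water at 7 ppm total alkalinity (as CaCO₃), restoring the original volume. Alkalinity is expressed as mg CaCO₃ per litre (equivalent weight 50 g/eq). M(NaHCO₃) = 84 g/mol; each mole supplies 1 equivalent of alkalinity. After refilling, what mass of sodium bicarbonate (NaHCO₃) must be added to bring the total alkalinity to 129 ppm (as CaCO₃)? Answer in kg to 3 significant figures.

43.8 kg

After draining 50% and refilling: 180 × 0.50 + 7 × 0.50 = 93.5 ppm.
Deficit to target: 129 − 93.5 = 35.5 mg/L.
As CaCO₃: 35.5 mg/L × 734,000 L = 26,060 g; ÷ 50 g/eq ÷ 1 = 521.1 mol NaHCO₃.
Mass: 521.1 × 84 = 43,780 g.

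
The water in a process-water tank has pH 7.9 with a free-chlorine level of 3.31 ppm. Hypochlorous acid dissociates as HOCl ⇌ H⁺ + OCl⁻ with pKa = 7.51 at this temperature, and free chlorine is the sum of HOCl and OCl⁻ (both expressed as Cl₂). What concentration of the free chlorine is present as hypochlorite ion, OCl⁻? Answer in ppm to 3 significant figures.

[OCl⁻]/[HOCl] = 10^(pH − pKa) = 10^(7.9 − 7.51) = 10^0.39 = 2.455.
Fraction as HOCl = 1 / (1 + 2.455) = 0.2895.
OCl⁻ = (1 − 0.2895) × 3.31 ppm = 2.352 ppm.

2.35 ppm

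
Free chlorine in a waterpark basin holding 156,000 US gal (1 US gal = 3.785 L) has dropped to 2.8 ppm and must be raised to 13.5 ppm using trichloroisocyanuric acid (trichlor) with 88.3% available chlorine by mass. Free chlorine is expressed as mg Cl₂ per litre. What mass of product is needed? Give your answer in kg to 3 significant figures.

Volume: 156,000 US gal × 3.785 L/gal = 590,460 L.
Chlorine deficit: 13.5 − 2.8 = 10.7 ppm = 10.7 mg/L as Cl₂.
Cl₂ equivalent needed: 10.7 mg/L × 590,460 L = 6,318,000 mg = 6318 g.
Product at 88.3% available chlorine: 6318 / 0.883 = 7155 g.

7.16 kg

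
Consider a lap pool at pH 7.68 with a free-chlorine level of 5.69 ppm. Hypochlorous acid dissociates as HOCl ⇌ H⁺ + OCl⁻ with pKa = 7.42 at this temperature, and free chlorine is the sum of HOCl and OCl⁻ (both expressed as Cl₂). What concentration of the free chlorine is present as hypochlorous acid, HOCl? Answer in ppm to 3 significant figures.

2.02 ppm

[OCl⁻]/[HOCl] = 10^(pH − pKa) = 10^(7.68 − 7.42) = 10^0.26 = 1.82.
Fraction as HOCl = 1 / (1 + 1.82) = 0.3546.
HOCl = 0.3546 × 5.69 ppm = 2.018 ppm.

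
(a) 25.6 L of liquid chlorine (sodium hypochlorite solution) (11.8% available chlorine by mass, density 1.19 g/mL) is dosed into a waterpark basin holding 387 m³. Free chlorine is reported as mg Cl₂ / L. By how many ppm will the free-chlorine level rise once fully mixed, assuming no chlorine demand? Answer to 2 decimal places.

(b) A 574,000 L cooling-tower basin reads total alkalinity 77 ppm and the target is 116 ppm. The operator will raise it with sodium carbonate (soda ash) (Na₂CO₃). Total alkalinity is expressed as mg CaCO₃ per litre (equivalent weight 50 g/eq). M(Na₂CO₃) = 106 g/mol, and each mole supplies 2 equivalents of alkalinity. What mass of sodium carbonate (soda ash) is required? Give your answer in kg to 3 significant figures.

(a) Volume: 387 m³ = 387,000 L.
(a) Mass of solution: 25.6 L × 1000 mL/L × 1.19 g/mL = 30,460 g.
(a) Available chlorine delivered: 30,460 g × 0.118 = 3595 g as Cl₂.
(a) Concentration rise: 3595 g / 387,000 L = 9.289 mg/L = 9.29 ppm.

(b) Alkalinity to add: (116 − 77) = 39 mg/L as CaCO₃ × 574,000 L = 22,390 g as CaCO₃.
(b) Equivalents: 22,390 g ÷ 50 g/eq = 447.7 eq.
(b) Each mole of Na₂CO₃ supplies 2 eq, so 447.7 / 2 = 223.9 mol.
(b) Mass: 223.9 mol × 106 g/mol = 23,730 g.

(a) 9.29 ppm; (b) 23.7 kg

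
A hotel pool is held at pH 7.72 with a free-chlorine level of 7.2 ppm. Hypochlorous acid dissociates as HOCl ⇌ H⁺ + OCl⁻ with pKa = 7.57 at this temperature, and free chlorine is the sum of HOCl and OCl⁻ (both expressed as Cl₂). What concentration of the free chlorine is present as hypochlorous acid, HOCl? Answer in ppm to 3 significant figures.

2.98 ppm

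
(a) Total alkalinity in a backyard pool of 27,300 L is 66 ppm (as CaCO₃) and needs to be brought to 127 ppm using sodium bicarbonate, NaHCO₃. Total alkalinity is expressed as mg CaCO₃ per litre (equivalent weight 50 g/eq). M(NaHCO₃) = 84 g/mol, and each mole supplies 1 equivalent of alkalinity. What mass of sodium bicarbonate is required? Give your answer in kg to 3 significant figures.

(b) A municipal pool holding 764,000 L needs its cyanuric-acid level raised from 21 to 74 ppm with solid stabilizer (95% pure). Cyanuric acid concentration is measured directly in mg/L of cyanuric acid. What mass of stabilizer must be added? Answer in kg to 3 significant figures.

(a) Alkalinity to add: (127 − 66) = 61 mg/L as CaCO₃ × 27,300 L = 1665 g as CaCO₃.
(a) Equivalents: 1665 g ÷ 50 g/eq = 33.31 eq.
(a) NaHCO₃ supplies 1 eq per mole → 33.31 mol.
(a) Mass: 33.31 mol × 84 g/mol = 2798 g.

(b) CYA to add: (74 − 21) = 53 mg/L × 764,000 L = 40,490 g cyanuric acid.
(b) At 95% purity: 40,490 / 0.95 = 42,620 g product.

(a) 2.80 kg; (b) 42.6 kg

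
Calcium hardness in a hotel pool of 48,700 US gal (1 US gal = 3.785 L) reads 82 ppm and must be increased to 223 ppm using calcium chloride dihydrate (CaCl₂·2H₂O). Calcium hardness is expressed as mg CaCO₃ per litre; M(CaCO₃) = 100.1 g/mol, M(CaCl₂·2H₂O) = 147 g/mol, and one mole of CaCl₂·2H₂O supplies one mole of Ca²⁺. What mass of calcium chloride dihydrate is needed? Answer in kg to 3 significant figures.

38.2 kg

Volume: 48,700 US gal × 3.785 L/gal = 184,330 L.
Hardness to add: (223 − 82) = 141 mg/L as CaCO₃ × 184,330 L = 25,990 g as CaCO₃.
Moles of Ca²⁺ (1 mol Ca²⁺ ≡ 1 mol CaCO₃): 25,990 / 100.1 g/mol = 259.6 mol.
Mass of CaCl₂·2H₂O: 259.6 × 147 = 38,170 g.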